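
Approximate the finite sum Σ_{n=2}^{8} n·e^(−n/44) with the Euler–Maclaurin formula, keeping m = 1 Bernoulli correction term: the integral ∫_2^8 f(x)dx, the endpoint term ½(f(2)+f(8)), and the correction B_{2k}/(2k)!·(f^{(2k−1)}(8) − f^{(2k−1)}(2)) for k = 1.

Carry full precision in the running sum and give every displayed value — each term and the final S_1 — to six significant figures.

S_1 ≈ 30.7043

Integral: ∫_2^8 x·e^(−x/44) dx = 26.4329.
Endpoint term: (f(2) + f(8))/2 = (1.91113 + 6.67002)/2 = 4.29057.
Running total after boundary: 30.7235.
k=1: B_{2}/(2)! × [f^{(1)}(8) − f^{(1)}(2)] = 1/12 × (0.682161 − 0.912128) = -0.0191639.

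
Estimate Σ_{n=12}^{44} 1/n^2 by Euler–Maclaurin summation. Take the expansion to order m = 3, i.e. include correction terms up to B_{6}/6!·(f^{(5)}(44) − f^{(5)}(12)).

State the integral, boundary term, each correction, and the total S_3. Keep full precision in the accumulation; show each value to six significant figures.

Integral: ∫_12^44 1/x^2 dx = 0.0606061.
Boundary: ½(f(12) + f(44)) = ½(0.00694444 + 0.000516529) = 0.00373049.
So far: 0.0643365.
Correction k=1: B_{2}/2! · (f^{(1)}(44) − f^{(1)}(12)) = 1/12 · (-2.34786e-05 − (-0.00115741)) = 9.44941e-05.
After k=1: 0.0644310.
Correction k=2: B_{4}/4! · (f^{(3)}(44) − f^{(3)}(12)) = −1/720 · (-1.45528e-07 − (-9.64506e-05)) = -1.33757e-07.
After k=2: 0.0644309.
Correction k=3: B_{6}/6! · (f^{(5)}(44) − f^{(5)}(12)) = 1/30240 · (-2.25509e-09 − (-2.00939e-05)) = 6.64406e-10.

S_3 ≈ 0.0644309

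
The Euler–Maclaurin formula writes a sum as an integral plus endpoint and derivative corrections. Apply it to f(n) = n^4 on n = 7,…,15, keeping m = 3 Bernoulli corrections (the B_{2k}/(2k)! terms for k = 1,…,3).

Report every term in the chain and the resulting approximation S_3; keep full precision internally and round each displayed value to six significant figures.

S_3 ≈ 176037

∫_7^15 x^4 dx evaluates to 148514.
½[f(7) + f(15)] = ½[2401.00 + 50625.0] = 26513.0.
Integral + boundary = 175027.
Correction k=1: B_{2}/2! · (f^{(1)}(15) − f^{(1)}(7)) = 1/12 · (13500.0 − 1372.00) = 1010.67.
Running total after k=1: 176037.
Correction k=2: B_{4}/4! · (f^{(3)}(15) − f^{(3)}(7)) = −1/720 · (360.000 − 168.000) = -0.266667.
Running total after k=2: 176037.
Correction k=3: B_{6}/6! · (f^{(5)}(15) − f^{(5)}(7)) = 1/30240 · (0.00000 − 0.00000) = 0.00000.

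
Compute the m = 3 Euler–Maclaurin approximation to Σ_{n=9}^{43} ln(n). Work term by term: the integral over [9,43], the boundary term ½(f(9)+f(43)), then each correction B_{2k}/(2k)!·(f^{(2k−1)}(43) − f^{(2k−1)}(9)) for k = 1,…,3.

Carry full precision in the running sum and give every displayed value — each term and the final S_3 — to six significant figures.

S_3 ≈ 110.928

∫_9^43 ln(x) dx evaluates to 107.957.
Endpoint term: (f(9) + f(43))/2 = (2.19722 + 3.76120)/2 = 2.97921.
So far: 110.936.
Order-1 term: 1/12 · (0.0232558 − 0.111111) = -0.00732127.
Running total after k=1: 110.928.
Order-2 term: −1/720 · (2.51550e-05 − 0.00274348) = 3.77546e-06.
Running total after k=2: 110.928.
Order-3 term: 1/30240 · (1.63256e-07 − 0.000406442) = -1.34351e-08.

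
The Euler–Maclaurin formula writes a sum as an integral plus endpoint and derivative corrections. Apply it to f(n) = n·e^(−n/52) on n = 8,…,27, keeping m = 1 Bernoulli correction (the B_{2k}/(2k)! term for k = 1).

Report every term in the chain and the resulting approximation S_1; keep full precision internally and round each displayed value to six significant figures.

S_1 ≈ 242.356

Integral: ∫_8^27 x·e^(−x/52) dx = 230.930.
Endpoint term: (f(8) + f(27))/2 = (6.85923 + 16.0644)/2 = 11.4618.
Integral + boundary = 242.392.
Order-1 term: 1/12 · (0.286047 − 0.725496) = -0.0366207.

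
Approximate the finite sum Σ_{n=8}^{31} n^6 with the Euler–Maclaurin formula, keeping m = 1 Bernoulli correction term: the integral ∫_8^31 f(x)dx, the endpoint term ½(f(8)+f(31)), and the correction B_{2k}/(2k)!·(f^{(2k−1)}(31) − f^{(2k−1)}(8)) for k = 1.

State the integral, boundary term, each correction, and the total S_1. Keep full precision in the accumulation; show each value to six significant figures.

S_1 ≈ 4.38825e+09

∫_8^31 x^6 dx evaluates to 3.93007e+09.
Boundary: ½(f(8) + f(31)) = ½(262144 + 8.87504e+08) = 4.43883e+08.
So far: 4.37396e+09.
k=1: B_{2}/(2)! × [f^{(1)}(31) − f^{(1)}(8)] = 1/12 × (1.71775e+08 − 196608) = 1.42982e+07.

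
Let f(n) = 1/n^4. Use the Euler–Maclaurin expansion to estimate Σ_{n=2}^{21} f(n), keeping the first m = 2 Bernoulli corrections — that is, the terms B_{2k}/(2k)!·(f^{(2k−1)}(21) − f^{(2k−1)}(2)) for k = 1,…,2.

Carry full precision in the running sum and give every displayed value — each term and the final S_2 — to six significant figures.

∫_2^21 1/x^4 dx evaluates to 0.0416307.
½[f(2) + f(21)] = ½[0.0625000 + 5.14189e-06] = 0.0312526.
So far: 0.0728832.
k=1: B_{2}/(2)! × [f^{(1)}(21) − f^{(1)}(2)] = 1/12 × (-9.79408e-07 − (-0.125000)) = 0.0104166.
After k=1: 0.0832998.
k=2: B_{4}/(4)! × [f^{(3)}(21) − f^{(3)}(2)] = −1/720 × (-6.66264e-08 − (-0.937500)) = -0.00130208.

S_2 ≈ 0.0819977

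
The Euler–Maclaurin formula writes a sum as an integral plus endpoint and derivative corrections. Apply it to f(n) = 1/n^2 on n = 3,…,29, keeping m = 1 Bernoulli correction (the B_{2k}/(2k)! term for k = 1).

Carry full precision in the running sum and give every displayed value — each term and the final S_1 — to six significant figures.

∫_3^29 1/x^2 dx evaluates to 0.298851.
Endpoint term: (f(3) + f(29))/2 = (0.111111 + 0.00118906)/2 = 0.0561501.
Integral + boundary = 0.355001.
Order-1 term: 1/12 · (-8.20042e-05 − (-0.0740741)) = 0.00616601.

S_1 ≈ 0.361167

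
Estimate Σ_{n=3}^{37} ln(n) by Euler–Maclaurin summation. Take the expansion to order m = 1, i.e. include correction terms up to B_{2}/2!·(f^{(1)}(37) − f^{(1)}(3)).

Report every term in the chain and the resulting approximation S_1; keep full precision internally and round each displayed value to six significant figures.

S_1 ≈ 98.6374

∫_3^37 ln(x) dx evaluates to 96.3081.
Boundary: ½(f(3) + f(37)) = ½(1.09861 + 3.61092) = 2.35477.
Integral + boundary = 98.6629.
Correction k=1: B_{2}/2! · (f^{(1)}(37) − f^{(1)}(3)) = 1/12 · (0.0270270 − 0.333333) = -0.0255255.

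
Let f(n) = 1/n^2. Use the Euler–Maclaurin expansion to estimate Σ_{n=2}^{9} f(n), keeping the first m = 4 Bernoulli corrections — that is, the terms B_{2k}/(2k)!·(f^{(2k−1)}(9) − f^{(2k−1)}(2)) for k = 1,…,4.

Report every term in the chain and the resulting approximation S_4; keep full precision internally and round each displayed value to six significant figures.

S_4 ≈ 0.539746

∫_2^9 1/x^2 dx evaluates to 0.388889.
½[f(2) + f(9)] = ½[0.250000 + 0.0123457] = 0.131173.
So far: 0.520062.
Correction k=1: B_{2}/2! · (f^{(1)}(9) − f^{(1)}(2)) = 1/12 · (-0.00274348 − (-0.250000)) = 0.0206047.
After k=1: 0.540666.
Correction k=2: B_{4}/4! · (f^{(3)}(9) − f^{(3)}(2)) = −1/720 · (-0.000406442 − (-0.750000)) = -0.00104110.
After k=2: 0.539625.
Correction k=3: B_{6}/6! · (f^{(5)}(9) − f^{(5)}(2)) = 1/30240 · (-0.000150534 − (-5.62500)) = 0.000186007.
After k=3: 0.539811.
Correction k=4: B_{8}/8! · (f^{(7)}(9) − f^{(7)}(2)) = −1/1209600 · (-0.000104073 − (-78.7500)) = -6.51041e-05.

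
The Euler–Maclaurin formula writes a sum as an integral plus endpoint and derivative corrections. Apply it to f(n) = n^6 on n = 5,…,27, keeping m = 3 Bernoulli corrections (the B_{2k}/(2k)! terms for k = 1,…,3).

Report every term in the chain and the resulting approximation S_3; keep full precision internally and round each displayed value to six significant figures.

The integral term ∫_5^27 x^6 dx = 1.49433e+09.
½[f(5) + f(27)] = ½[15625.0 + 3.87420e+08] = 1.93718e+08.
Running total after boundary: 1.68804e+09.
Correction k=1: B_{2}/2! · (f^{(1)}(27) − f^{(1)}(5)) = 1/12 · (8.60934e+07 − 18750.0) = 7.17289e+06.
Partial sum through k=1: 1.69522e+09.
Correction k=2: B_{4}/4! · (f^{(3)}(27) − f^{(3)}(5)) = −1/720 · (2.36196e+06 − 15000.0) = -3259.67.
Partial sum through k=2: 1.69521e+09.
Correction k=3: B_{6}/6! · (f^{(5)}(27) − f^{(5)}(5)) = 1/30240 · (19440.0 − 3600.00) = 0.523810.

S_3 ≈ 1.69521e+09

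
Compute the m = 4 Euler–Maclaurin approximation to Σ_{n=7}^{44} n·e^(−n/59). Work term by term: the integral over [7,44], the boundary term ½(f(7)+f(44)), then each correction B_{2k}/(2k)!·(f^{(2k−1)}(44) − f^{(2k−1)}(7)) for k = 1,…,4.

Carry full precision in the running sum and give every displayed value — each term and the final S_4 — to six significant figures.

S_4 ≈ 589.083

Integral: ∫_7^44 x·e^(−x/59) dx = 575.594.
Endpoint term: (f(7) + f(44))/2 = (6.21687 + 20.8724)/2 = 13.5446.
Integral + boundary = 589.138.
Correction k=1: B_{2}/2! · (f^{(1)}(44) − f^{(1)}(7)) = 1/12 · (0.120603 − 0.782753) = -0.0551792.
After k=1: 589.083.
Correction k=2: B_{4}/4! · (f^{(3)}(44) − f^{(3)}(7)) = −1/720 · (0.000307196 − 0.000735134) = 5.94359e-07.
After k=2: 589.083.
Correction k=3: B_{6}/6! · (f^{(5)}(44) − f^{(5)}(7)) = 1/30240 · (1.66546e-07 − 3.57772e-07) = -6.32362e-12.
After k=3: 589.083.
Correction k=4: B_{8}/8! · (f^{(7)}(44) − f^{(7)}(7)) = −1/1209600 · (7.03366e-11 − 1.44889e-10) = 6.16339e-17.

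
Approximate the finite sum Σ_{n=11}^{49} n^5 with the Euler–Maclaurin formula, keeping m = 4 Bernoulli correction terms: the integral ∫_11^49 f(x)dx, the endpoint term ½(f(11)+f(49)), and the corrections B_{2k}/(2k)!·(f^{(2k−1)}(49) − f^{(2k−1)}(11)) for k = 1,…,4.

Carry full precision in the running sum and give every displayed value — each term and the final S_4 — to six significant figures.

S_4 ≈ 2.45030e+09

Integral: ∫_11^49 x^5 dx = 2.30659e+09.
Boundary: ½(f(11) + f(49)) = ½(161051 + 2.82475e+08) = 1.41318e+08.
Integral + boundary = 2.44790e+09.
Order-1 term: 1/12 · (2.88240e+07 − 73205.0) = 2.39590e+06.
Running total after k=1: 2.45030e+09.
Order-2 term: −1/720 · (144060 − 7260.00) = -190.000.
Running total after k=2: 2.45030e+09.
Order-3 term: 1/30240 · (120.000 − 120.000) = 0.00000.
Running total after k=3: 2.45030e+09.
Order-4 term: −1/1209600 · (0.00000 − 0.00000) = 0.00000.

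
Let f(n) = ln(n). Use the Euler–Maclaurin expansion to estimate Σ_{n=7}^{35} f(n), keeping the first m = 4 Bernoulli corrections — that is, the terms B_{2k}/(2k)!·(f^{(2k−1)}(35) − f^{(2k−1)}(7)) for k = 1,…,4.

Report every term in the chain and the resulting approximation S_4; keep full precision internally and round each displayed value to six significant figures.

S_4 ≈ 85.5569

The integral term ∫_7^35 ln(x) dx = 82.8158.
Boundary: ½(f(7) + f(35)) = ½(1.94591 + 3.55535) = 2.75063.
So far: 85.5664.
Correction k=1: B_{2}/2! · (f^{(1)}(35) − f^{(1)}(7)) = 1/12 · (0.0285714 − 0.142857) = -0.00952381.
After k=1: 85.5569.
Correction k=2: B_{4}/4! · (f^{(3)}(35) − f^{(3)}(7)) = −1/720 · (4.66472e-05 − 0.00583090) = 8.03369e-06.
After k=2: 85.5569.
Correction k=3: B_{6}/6! · (f^{(5)}(35) − f^{(5)}(7)) = 1/30240 · (4.56952e-07 − 0.00142798) = -4.72063e-08.
After k=3: 85.5569.
Correction k=4: B_{8}/8! · (f^{(7)}(35) − f^{(7)}(7)) = −1/1209600 · (1.11907e-08 − 0.000874271) = 7.22768e-10.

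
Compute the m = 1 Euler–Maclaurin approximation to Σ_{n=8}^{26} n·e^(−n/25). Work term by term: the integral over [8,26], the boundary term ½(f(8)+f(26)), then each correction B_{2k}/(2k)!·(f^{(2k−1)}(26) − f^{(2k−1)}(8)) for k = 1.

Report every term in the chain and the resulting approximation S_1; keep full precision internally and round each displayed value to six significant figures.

S_1 ≈ 155.875

The integral term ∫_8^26 x·e^(−x/25) dx = 148.418.
Boundary: ½(f(8) + f(26)) = ½(5.80919 + 9.18982) = 7.49951.
Running total after boundary: 155.918.
Order-1 term: 1/12 · (-0.0141382 − 0.493781) = -0.0423266.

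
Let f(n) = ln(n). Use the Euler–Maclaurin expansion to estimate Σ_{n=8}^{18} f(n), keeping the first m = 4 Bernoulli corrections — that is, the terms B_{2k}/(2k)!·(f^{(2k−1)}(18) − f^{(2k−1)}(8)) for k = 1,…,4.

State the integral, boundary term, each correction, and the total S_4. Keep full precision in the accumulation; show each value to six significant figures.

∫_8^18 ln(x) dx evaluates to 25.3912.
Endpoint term: (f(8) + f(18))/2 = (2.07944 + 2.89037)/2 = 2.48491.
Running total after boundary: 27.8761.
Order-1 term: 1/12 · (0.0555556 − 0.125000) = -0.00578704.
Partial sum through k=1: 27.8703.
Order-2 term: −1/720 · (0.000342936 − 0.00390625) = 4.94905e-06.
Partial sum through k=2: 27.8703.
Order-3 term: 1/30240 · (1.27013e-05 − 0.000732422) = -2.38003e-08.
Partial sum through k=3: 27.8703.
Order-4 term: −1/1209600 · (1.17605e-06 − 0.000343323) = 2.82859e-10.

S_4 ≈ 27.8703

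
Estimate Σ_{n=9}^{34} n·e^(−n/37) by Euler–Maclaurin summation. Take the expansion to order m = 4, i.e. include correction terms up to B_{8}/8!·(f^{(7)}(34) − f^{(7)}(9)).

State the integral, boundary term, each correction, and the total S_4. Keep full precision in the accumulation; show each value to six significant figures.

S_4 ≈ 296.727

The integral term ∫_9^34 x·e^(−x/37) dx = 286.464.
Endpoint term: (f(9) + f(34))/2 = (7.05673 + 13.5643)/2 = 10.3105.
So far: 296.774.
Correction k=1: B_{2}/2! · (f^{(1)}(34) − f^{(1)}(9)) = 1/12 · (0.0323473 − 0.593358) = -0.0467509.
Running total after k=1: 296.727.
Correction k=2: B_{4}/4! · (f^{(3)}(34) − f^{(3)}(9)) = −1/720 · (0.000606463 − 0.00157890) = 1.35061e-06.
Running total after k=2: 296.727.
Correction k=3: B_{6}/6! · (f^{(5)}(34) − f^{(5)}(9)) = 1/30240 · (8.68734e-07 − 1.99005e-06) = -3.70807e-11.
Running total after k=3: 296.727.
Correction k=4: B_{8}/8! · (f^{(7)}(34) − f^{(7)}(9)) = −1/1209600 · (9.45560e-10 − 2.06485e-09) = 9.25340e-16.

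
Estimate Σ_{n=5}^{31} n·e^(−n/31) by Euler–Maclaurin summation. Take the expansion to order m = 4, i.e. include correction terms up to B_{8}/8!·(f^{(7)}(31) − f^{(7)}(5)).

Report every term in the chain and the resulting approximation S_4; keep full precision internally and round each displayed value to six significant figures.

Integral: ∫_5^31 x·e^(−x/31) dx = 242.702.
Endpoint term: (f(5) + f(31))/2 = (4.25522 + 11.4043)/2 = 7.82974.
Integral + boundary = 250.532.
Correction k=1: B_{2}/2! · (f^{(1)}(31) − f^{(1)}(5)) = 1/12 · (0.00000 − 0.713780) = -0.0594816.
After k=1: 250.472.
Correction k=2: B_{4}/4! · (f^{(3)}(31) − f^{(3)}(5)) = −1/720 · (0.000765618 − 0.00251391) = 2.42819e-06.
After k=2: 250.472.
Correction k=3: B_{6}/6! · (f^{(5)}(31) − f^{(5)}(5)) = 1/30240 · (1.59338e-06 − 4.45898e-06) = -9.47619e-11.
After k=3: 250.472.
Correction k=4: B_{8}/8! · (f^{(7)}(31) − f^{(7)}(5)) = −1/1209600 · (2.48706e-09 − 6.55777e-09) = 3.36534e-15.

S_4 ≈ 250.472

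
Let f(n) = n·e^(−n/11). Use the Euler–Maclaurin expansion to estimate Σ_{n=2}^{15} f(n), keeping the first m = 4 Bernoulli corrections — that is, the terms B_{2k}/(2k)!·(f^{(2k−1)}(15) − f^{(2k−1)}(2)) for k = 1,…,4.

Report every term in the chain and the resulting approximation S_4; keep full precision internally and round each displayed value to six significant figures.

S_4 ≈ 48.7753

The integral term ∫_2^15 x·e^(−x/11) dx = 46.0881.
Boundary: ½(f(2) + f(15)) = ½(1.66751 + 3.83594) = 2.75172.
So far: 48.8398.
Order-1 term: 1/12 · (-0.0929924 − 0.682161) = -0.0645962.
After k=1: 48.7753.
Order-2 term: −1/720 · (0.00345840 − 0.0194187) = 2.21671e-05.
After k=2: 48.7753.
Order-3 term: 1/30240 · (6.35151e-05 − 0.000274378) = -6.97299e-09.
After k=3: 48.7753.
Order-4 term: −1/1209600 · (8.13623e-07 − 3.20885e-06) = 1.98018e-12.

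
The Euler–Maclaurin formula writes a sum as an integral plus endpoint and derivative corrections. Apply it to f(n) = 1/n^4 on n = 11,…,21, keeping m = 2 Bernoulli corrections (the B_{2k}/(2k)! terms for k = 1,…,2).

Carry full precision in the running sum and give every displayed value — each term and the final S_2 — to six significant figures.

∫_11^21 1/x^4 dx evaluates to 0.000214445.
½[f(11) + f(21)] = ½[6.83013e-05 + 5.14189e-06] = 3.67216e-05.
Running total after boundary: 0.000251167.
k=1: B_{2}/(2)! × [f^{(1)}(21) − f^{(1)}(11)] = 1/12 × (-9.79408e-07 − (-2.48369e-05)) = 1.98812e-06.
Partial sum through k=1: 0.000253155.
k=2: B_{4}/(4)! × [f^{(3)}(21) − f^{(3)}(11)] = −1/720 × (-6.66264e-08 − (-6.15790e-06)) = -8.46010e-09.

S_2 ≈ 0.000253146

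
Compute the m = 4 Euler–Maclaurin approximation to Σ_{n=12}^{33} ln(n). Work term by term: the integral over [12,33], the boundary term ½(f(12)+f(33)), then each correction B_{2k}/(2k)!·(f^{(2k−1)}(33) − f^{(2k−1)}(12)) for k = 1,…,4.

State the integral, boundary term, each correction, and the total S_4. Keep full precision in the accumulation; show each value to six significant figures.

S_4 ≈ 67.5522

Integral: ∫_12^33 ln(x) dx = 64.5659.
Boundary: ½(f(12) + f(33)) = ½(2.48491 + 3.49651) = 2.99071.
Running total after boundary: 67.5566.
Correction k=1: B_{2}/2! · (f^{(1)}(33) − f^{(1)}(12)) = 1/12 · (0.0303030 − 0.0833333) = -0.00441919.
After k=1: 67.5522.
Correction k=2: B_{4}/4! · (f^{(3)}(33) − f^{(3)}(12)) = −1/720 · (5.56529e-05 − 0.00115741) = 1.53021e-06.
After k=2: 67.5522.
Correction k=3: B_{6}/6! · (f^{(5)}(33) − f^{(5)}(12)) = 1/30240 · (6.13256e-07 − 9.64506e-05) = -3.16922e-09.
After k=3: 67.5522.
Correction k=4: B_{8}/8! · (f^{(7)}(33) − f^{(7)}(12)) = −1/1209600 · (1.68941e-08 − 2.00939e-05) = 1.65980e-11.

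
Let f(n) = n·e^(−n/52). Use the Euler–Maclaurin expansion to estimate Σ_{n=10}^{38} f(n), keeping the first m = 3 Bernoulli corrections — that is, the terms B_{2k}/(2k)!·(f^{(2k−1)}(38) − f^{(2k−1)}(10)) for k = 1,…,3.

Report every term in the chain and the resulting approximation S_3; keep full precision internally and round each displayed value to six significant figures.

S_3 ≈ 419.601

∫_10^38 x·e^(−x/52) dx evaluates to 406.371.
Boundary: ½(f(10) + f(38)) = ½(8.25053 + 18.2985) = 13.2745.
Integral + boundary = 419.645.
Order-1 term: 1/12 · (0.129645 − 0.666389) = -0.0447287.
Running total after k=1: 419.601.
Order-2 term: −1/720 · (0.000404113 − 0.000856692) = 6.28582e-07.
Running total after k=2: 419.601.
Order-3 term: 1/30240 · (2.81169e-07 − 5.42507e-07) = -8.64213e-12.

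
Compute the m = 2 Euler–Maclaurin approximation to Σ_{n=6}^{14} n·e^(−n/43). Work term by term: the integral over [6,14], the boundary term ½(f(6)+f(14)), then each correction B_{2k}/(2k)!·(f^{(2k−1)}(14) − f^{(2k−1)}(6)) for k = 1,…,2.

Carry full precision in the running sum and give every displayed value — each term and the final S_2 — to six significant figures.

∫_6^14 x·e^(−x/43) dx evaluates to 62.7047.
½[f(6) + f(14)] = ½[5.21858 + 10.1095] = 7.66404.
So far: 70.3688.
Correction k=1: B_{2}/2! · (f^{(1)}(14) − f^{(1)}(6)) = 1/12 · (0.487003 − 0.748400) = -0.0217831.
After k=1: 70.3470.
Correction k=2: B_{4}/4! · (f^{(3)}(14) − f^{(3)}(6)) = −1/720 · (0.00104447 − 0.00134555) = 4.18175e-07.

S_2 ≈ 70.3470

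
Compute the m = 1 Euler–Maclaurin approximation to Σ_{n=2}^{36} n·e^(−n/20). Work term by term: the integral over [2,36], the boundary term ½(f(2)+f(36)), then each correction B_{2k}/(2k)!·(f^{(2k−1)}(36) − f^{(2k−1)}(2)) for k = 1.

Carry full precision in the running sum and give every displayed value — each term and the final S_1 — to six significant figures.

∫_2^36 x·e^(−x/20) dx evaluates to 212.994.
Endpoint term: (f(2) + f(36))/2 = (1.80967 + 5.95076)/2 = 3.88022.
Running total after boundary: 216.874.
k=1: B_{2}/(2)! × [f^{(1)}(36) − f^{(1)}(2)] = 1/12 × (-0.132239 − 0.814354) = -0.0788827.

S_1 ≈ 216.795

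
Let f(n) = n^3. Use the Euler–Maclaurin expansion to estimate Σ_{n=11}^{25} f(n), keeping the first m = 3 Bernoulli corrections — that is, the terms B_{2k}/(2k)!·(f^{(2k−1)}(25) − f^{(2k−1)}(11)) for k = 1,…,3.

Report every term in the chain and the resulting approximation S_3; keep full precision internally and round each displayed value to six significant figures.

S_3 ≈ 102600

∫_11^25 x^3 dx evaluates to 93996.0.
Boundary: ½(f(11) + f(25)) = ½(1331.00 + 15625.0) = 8478.00.
So far: 102474.
Order-1 term: 1/12 · (1875.00 − 363.000) = 126.000.
Partial sum through k=1: 102600.
Order-2 term: −1/720 · (6.00000 − 6.00000) = 0.00000.
Partial sum through k=2: 102600.
Order-3 term: 1/30240 · (0.00000 − 0.00000) = 0.00000.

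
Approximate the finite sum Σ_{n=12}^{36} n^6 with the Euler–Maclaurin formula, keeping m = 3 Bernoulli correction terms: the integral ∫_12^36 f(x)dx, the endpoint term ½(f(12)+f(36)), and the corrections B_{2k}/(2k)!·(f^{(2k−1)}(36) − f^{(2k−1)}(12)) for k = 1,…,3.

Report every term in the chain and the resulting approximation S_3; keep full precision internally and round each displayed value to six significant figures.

S_3 ≈ 1.23097e+10

Integral: ∫_12^36 x^6 dx = 1.11898e+10.
Boundary: ½(f(12) + f(36)) = ½(2.98598e+06 + 2.17678e+09) = 1.08988e+09.
So far: 1.22796e+10.
k=1: B_{2}/(2)! × [f^{(1)}(36) − f^{(1)}(12)] = 1/12 × (3.62797e+08 − 1.49299e+06) = 3.01087e+07.
After k=1: 1.23098e+10.
k=2: B_{4}/(4)! × [f^{(3)}(36) − f^{(3)}(12)] = −1/720 × (5.59872e+06 − 207360) = -7488.00.
After k=2: 1.23097e+10.
k=3: B_{6}/(6)! × [f^{(5)}(36) − f^{(5)}(12)] = 1/30240 × (25920.0 − 8640.00) = 0.571429.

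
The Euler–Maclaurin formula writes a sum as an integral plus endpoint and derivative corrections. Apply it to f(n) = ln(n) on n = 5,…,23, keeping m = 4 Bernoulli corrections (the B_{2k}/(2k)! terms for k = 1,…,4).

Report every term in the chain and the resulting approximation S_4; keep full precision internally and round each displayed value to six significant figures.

S_4 ≈ 48.4286

Integral: ∫_5^23 ln(x) dx = 46.0692.
Endpoint term: (f(5) + f(23))/2 = (1.60944 + 3.13549)/2 = 2.37247.
Running total after boundary: 48.4416.
Correction k=1: B_{2}/2! · (f^{(1)}(23) − f^{(1)}(5)) = 1/12 · (0.0434783 − 0.200000) = -0.0130435.
Running total after k=1: 48.4286.
Correction k=2: B_{4}/4! · (f^{(3)}(23) − f^{(3)}(5)) = −1/720 · (0.000164379 − 0.0160000) = 2.19939e-05.
Running total after k=2: 48.4286.
Correction k=3: B_{6}/6! · (f^{(5)}(23) − f^{(5)}(5)) = 1/30240 · (3.72883e-06 − 0.00768000) = -2.53845e-07.
Running total after k=3: 48.4286.
Correction k=4: B_{8}/8! · (f^{(7)}(23) − f^{(7)}(5)) = −1/1209600 · (2.11465e-07 − 0.00921600) = 7.61887e-09.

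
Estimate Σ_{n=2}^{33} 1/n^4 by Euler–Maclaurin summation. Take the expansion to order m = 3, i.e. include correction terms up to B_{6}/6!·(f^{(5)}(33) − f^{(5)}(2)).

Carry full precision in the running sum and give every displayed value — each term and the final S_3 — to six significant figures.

S_3 ≈ 0.0824564

The integral term ∫_2^33 1/x^4 dx = 0.0416574.
½[f(2) + f(33)] = ½[0.0625000 + 8.43226e-07] = 0.0312504.
Integral + boundary = 0.0729078.
Order-1 term: 1/12 · (-1.02209e-07 − (-0.125000)) = 0.0104167.
Partial sum through k=1: 0.0833245.
Order-2 term: −1/720 · (-2.81568e-09 − (-0.937500)) = -0.00130208.
Partial sum through k=2: 0.0820224.
Order-3 term: 1/30240 · (-1.44792e-10 − (-13.1250)) = 0.000434028.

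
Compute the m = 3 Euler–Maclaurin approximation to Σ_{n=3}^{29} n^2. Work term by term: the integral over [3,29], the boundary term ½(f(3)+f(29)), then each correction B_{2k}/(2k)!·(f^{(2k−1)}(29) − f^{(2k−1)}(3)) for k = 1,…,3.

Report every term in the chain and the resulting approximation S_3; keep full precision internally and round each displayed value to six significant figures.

The integral term ∫_3^29 x^2 dx = 8120.67.
Endpoint term: (f(3) + f(29))/2 = (9.00000 + 841.000)/2 = 425.000.
Integral + boundary = 8545.67.
Order-1 term: 1/12 · (58.0000 − 6.00000) = 4.33333.
After k=1: 8550.00.
Order-2 term: −1/720 · (0.00000 − 0.00000) = 0.00000.
After k=2: 8550.00.
Order-3 term: 1/30240 · (0.00000 − 0.00000) = 0.00000.

S_3 ≈ 8550.00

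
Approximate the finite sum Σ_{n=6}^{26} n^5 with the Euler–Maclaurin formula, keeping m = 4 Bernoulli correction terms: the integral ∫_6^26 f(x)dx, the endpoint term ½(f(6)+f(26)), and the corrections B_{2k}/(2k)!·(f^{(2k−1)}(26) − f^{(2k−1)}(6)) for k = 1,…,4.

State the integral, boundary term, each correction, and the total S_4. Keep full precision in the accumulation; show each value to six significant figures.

The integral term ∫_6^26 x^5 dx = 5.14782e+07.
½[f(6) + f(26)] = ½[7776.00 + 1.18814e+07] = 5.94458e+06.
Running total after boundary: 5.74228e+07.
Order-1 term: 1/12 · (2.28488e+06 − 6480.00) = 189867.
After k=1: 5.76126e+07.
Order-2 term: −1/720 · (40560.0 − 2160.00) = -53.3333.
After k=2: 5.76126e+07.
Order-3 term: 1/30240 · (120.000 − 120.000) = 0.00000.
After k=3: 5.76126e+07.
Order-4 term: −1/1209600 · (0.00000 − 0.00000) = 0.00000.

S_4 ≈ 5.76126e+07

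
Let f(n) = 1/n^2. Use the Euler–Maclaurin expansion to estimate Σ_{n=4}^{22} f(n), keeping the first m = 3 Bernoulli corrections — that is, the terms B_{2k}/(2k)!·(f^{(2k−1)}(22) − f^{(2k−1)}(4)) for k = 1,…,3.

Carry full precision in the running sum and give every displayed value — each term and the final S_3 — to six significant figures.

S_3 ≈ 0.239386

The integral term ∫_4^22 1/x^2 dx = 0.204545.
Boundary: ½(f(4) + f(22)) = ½(0.0625000 + 0.00206612) = 0.0322831.
Integral + boundary = 0.236829.
k=1: B_{2}/(2)! × [f^{(1)}(22) − f^{(1)}(4)] = 1/12 × (-0.000187829 − (-0.0312500)) = 0.00258851.
After k=1: 0.239417.
k=2: B_{4}/(4)! × [f^{(3)}(22) − f^{(3)}(4)] = −1/720 × (-4.65691e-06 − (-0.0234375)) = -3.25456e-05.
After k=2: 0.239384.
k=3: B_{6}/(6)! × [f^{(5)}(22) − f^{(5)}(4)] = 1/30240 × (-2.88651e-07 − (-0.0439453)) = 1.45321e-06.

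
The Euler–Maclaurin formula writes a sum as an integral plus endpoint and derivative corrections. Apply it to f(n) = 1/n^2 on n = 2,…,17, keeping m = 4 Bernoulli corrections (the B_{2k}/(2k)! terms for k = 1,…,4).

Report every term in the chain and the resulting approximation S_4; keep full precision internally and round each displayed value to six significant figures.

The integral term ∫_2^17 1/x^2 dx = 0.441176.
½[f(2) + f(17)] = ½[0.250000 + 0.00346021] = 0.126730.
Integral + boundary = 0.567907.
Correction k=1: B_{2}/2! · (f^{(1)}(17) − f^{(1)}(2)) = 1/12 · (-0.000407083 − (-0.250000)) = 0.0207994.
Partial sum through k=1: 0.588706.
Correction k=2: B_{4}/4! · (f^{(3)}(17) − f^{(3)}(2)) = −1/720 · (-1.69031e-05 − (-0.750000)) = -0.00104164.
Partial sum through k=2: 0.587664.
Correction k=3: B_{6}/6! · (f^{(5)}(17) − f^{(5)}(2)) = 1/30240 · (-1.75465e-06 − (-5.62500)) = 0.000186012.
Partial sum through k=3: 0.587850.
Correction k=4: B_{8}/8! · (f^{(7)}(17) − f^{(7)}(2)) = −1/1209600 · (-3.40001e-07 − (-78.7500)) = -6.51042e-05.

S_4 ≈ 0.587785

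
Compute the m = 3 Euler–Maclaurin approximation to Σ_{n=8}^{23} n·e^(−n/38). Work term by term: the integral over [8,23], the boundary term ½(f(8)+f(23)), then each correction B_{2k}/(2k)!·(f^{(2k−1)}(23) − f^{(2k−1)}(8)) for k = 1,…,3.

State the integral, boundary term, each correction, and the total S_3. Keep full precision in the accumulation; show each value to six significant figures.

The integral term ∫_8^23 x·e^(−x/38) dx = 150.688.
Boundary: ½(f(8) + f(23)) = ½(6.48126 + 12.5564) = 9.51883.
Running total after boundary: 160.207.
Correction k=1: B_{2}/2! · (f^{(1)}(23) − f^{(1)}(8)) = 1/12 · (0.215499 − 0.639598) = -0.0353416.
Partial sum through k=1: 160.172.
Correction k=2: B_{4}/4! · (f^{(3)}(23) − f^{(3)}(8)) = −1/720 · (0.000905374 − 0.00156504) = 9.16198e-07.
Partial sum through k=2: 160.172.
Correction k=3: B_{6}/6! · (f^{(5)}(23) − f^{(5)}(8)) = 1/30240 · (1.15063e-06 − 1.86090e-06) = -2.34877e-11.

S_3 ≈ 160.172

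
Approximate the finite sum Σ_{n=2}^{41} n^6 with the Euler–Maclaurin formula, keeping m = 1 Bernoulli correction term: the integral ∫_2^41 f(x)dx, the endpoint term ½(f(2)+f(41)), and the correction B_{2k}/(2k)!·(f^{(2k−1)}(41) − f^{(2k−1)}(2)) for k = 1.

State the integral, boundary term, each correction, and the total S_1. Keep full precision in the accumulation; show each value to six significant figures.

The integral term ∫_2^41 x^6 dx = 2.78220e+10.
Endpoint term: (f(2) + f(41))/2 = (64.0000 + 4.75010e+09)/2 = 2.37505e+09.
Integral + boundary = 3.01971e+10.
k=1: B_{2}/(2)! × [f^{(1)}(41) − f^{(1)}(2)] = 1/12 × (6.95137e+08 − 192.000) = 5.79281e+07.

S_1 ≈ 3.02550e+10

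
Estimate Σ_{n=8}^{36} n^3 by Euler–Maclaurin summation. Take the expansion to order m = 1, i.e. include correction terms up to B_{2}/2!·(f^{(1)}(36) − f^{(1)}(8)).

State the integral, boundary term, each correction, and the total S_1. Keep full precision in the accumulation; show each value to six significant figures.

The integral term ∫_8^36 x^3 dx = 418880.
Endpoint term: (f(8) + f(36))/2 = (512.000 + 46656.0)/2 = 23584.0.
So far: 442464.
Order-1 term: 1/12 · (3888.00 − 192.000) = 308.000.

S_1 ≈ 442772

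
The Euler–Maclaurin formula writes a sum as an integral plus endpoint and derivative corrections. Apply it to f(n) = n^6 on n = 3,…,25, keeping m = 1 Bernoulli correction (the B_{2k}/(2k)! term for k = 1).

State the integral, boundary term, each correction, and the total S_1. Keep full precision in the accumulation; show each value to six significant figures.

S_1 ≈ 9.98884e+08

∫_3^25 x^6 dx evaluates to 8.71930e+08.
Boundary: ½(f(3) + f(25)) = ½(729.000 + 2.44141e+08) = 1.22071e+08.
So far: 9.94001e+08.
Correction k=1: B_{2}/2! · (f^{(1)}(25) − f^{(1)}(3)) = 1/12 · (5.85938e+07 − 1458.00) = 4.88269e+06.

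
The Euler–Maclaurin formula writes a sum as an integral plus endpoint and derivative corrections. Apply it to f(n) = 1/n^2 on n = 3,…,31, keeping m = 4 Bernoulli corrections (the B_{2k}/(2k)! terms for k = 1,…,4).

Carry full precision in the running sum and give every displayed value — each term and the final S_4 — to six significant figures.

S_4 ≈ 0.363190

∫_3^31 1/x^2 dx evaluates to 0.301075.
Endpoint term: (f(3) + f(31))/2 = (0.111111 + 0.00104058)/2 = 0.0560758.
Running total after boundary: 0.357151.
Order-1 term: 1/12 · (-6.71344e-05 − (-0.0740741)) = 0.00616724.
After k=1: 0.363318.
Order-2 term: −1/720 · (-8.38306e-07 − (-0.0987654)) = -0.000137173.
After k=2: 0.363181.
Order-3 term: 1/30240 · (-2.61698e-08 − (-0.329218)) = 1.08868e-05.
After k=3: 0.363192.
Order-4 term: −1/1209600 · (-1.52498e-09 − (-2.04847)) = -1.69351e-06.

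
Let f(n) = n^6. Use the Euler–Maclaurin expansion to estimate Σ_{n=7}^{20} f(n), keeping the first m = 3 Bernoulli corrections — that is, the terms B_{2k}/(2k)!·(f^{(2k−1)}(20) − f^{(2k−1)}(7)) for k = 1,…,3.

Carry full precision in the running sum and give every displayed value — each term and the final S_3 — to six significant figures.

∫_7^20 x^6 dx evaluates to 1.82739e+08.
½[f(7) + f(20)] = ½[117649 + 6.40000e+07] = 3.20588e+07.
So far: 2.14798e+08.
Correction k=1: B_{2}/2! · (f^{(1)}(20) − f^{(1)}(7)) = 1/12 · (1.92000e+07 − 100842) = 1.59160e+06.
Partial sum through k=1: 2.16390e+08.
Correction k=2: B_{4}/4! · (f^{(3)}(20) − f^{(3)}(7)) = −1/720 · (960000 − 41160.0) = -1276.17.
Partial sum through k=2: 2.16389e+08.
Correction k=3: B_{6}/6! · (f^{(5)}(20) − f^{(5)}(7)) = 1/30240 · (14400.0 − 5040.00) = 0.309524.

S_3 ≈ 2.16389e+08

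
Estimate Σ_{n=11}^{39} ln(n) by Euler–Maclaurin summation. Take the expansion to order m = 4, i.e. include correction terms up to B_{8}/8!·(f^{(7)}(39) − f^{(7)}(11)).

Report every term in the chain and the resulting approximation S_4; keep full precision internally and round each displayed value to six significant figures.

S_4 ≈ 91.5273

Integral: ∫_11^39 ln(x) dx = 88.5021.
Endpoint term: (f(11) + f(39))/2 = (2.39790 + 3.66356)/2 = 3.03073.
Running total after boundary: 91.5328.
Correction k=1: B_{2}/2! · (f^{(1)}(39) − f^{(1)}(11)) = 1/12 · (0.0256410 − 0.0909091) = -0.00543901.
Running total after k=1: 91.5273.
Correction k=2: B_{4}/4! · (f^{(3)}(39) − f^{(3)}(11)) = −1/720 · (3.37160e-05 − 0.00150263) = 2.04016e-06.
Running total after k=2: 91.5273.
Correction k=3: B_{6}/6! · (f^{(5)}(39) − f^{(5)}(11)) = 1/30240 · (2.66004e-07 − 0.000149021) = -4.91915e-09.
Running total after k=3: 91.5273.
Correction k=4: B_{8}/8! · (f^{(7)}(39) − f^{(7)}(11)) = −1/1209600 · (5.24663e-09 − 3.69474e-05) = 3.05408e-11.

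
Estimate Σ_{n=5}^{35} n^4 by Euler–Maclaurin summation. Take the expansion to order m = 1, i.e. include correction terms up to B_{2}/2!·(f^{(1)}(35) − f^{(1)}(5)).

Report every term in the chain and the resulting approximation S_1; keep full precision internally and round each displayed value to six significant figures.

The integral term ∫_5^35 x^4 dx = 1.05038e+07.
½[f(5) + f(35)] = ½[625.000 + 1.50062e+06] = 750625.
Running total after boundary: 1.12544e+07.
k=1: B_{2}/(2)! × [f^{(1)}(35) − f^{(1)}(5)] = 1/12 × (171500 − 500.000) = 14250.0.

S_1 ≈ 1.12686e+07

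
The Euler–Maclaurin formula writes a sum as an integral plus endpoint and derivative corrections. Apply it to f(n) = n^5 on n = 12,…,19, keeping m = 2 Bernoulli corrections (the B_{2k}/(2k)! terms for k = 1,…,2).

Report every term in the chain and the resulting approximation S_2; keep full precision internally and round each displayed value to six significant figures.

Integral: ∫_12^19 x^5 dx = 7.34332e+06.
Boundary: ½(f(12) + f(19)) = ½(248832 + 2.47610e+06) = 1.36247e+06.
So far: 8.70578e+06.
k=1: B_{2}/(2)! × [f^{(1)}(19) − f^{(1)}(12)] = 1/12 × (651605 − 103680) = 45660.4.
Running total after k=1: 8.75144e+06.
k=2: B_{4}/(4)! × [f^{(3)}(19) − f^{(3)}(12)] = −1/720 × (21660.0 − 8640.00) = -18.0833.

S_2 ≈ 8.75142e+06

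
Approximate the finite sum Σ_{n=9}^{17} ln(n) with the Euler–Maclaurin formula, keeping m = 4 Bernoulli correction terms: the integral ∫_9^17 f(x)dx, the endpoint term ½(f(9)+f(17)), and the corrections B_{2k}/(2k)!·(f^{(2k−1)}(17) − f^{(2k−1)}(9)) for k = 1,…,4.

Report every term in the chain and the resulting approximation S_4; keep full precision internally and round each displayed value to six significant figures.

∫_9^17 ln(x) dx evaluates to 20.3896.
½[f(9) + f(17)] = ½[2.19722 + 2.83321] = 2.51522.
So far: 22.9048.
k=1: B_{2}/(2)! × [f^{(1)}(17) − f^{(1)}(9)] = 1/12 × (0.0588235 − 0.111111) = -0.00435730.
Partial sum through k=1: 22.9005.
k=2: B_{4}/(4)! × [f^{(3)}(17) − f^{(3)}(9)] = −1/720 × (0.000407083 − 0.00274348) = 3.24500e-06.
Partial sum through k=2: 22.9005.
k=3: B_{6}/(6)! × [f^{(5)}(17) − f^{(5)}(9)] = 1/30240 × (1.69031e-05 − 0.000406442) = -1.28816e-08.
Partial sum through k=3: 22.9005.
k=4: B_{8}/(8)! × [f^{(7)}(17) − f^{(7)}(9)] = −1/1209600 × (1.75465e-06 − 0.000150534) = 1.22999e-10.

S_4 ≈ 22.9005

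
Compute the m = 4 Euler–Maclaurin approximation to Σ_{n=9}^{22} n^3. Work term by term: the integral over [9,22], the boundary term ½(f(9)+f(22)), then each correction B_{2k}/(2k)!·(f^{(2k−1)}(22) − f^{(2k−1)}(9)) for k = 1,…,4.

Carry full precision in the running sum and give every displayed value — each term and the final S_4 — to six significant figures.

S_4 ≈ 62713.0

The integral term ∫_9^22 x^3 dx = 56923.8.
½[f(9) + f(22)] = ½[729.000 + 10648.0] = 5688.50.
So far: 62612.2.
Correction k=1: B_{2}/2! · (f^{(1)}(22) − f^{(1)}(9)) = 1/12 · (1452.00 − 243.000) = 100.750.
Partial sum through k=1: 62713.0.
Correction k=2: B_{4}/4! · (f^{(3)}(22) − f^{(3)}(9)) = −1/720 · (6.00000 − 6.00000) = 0.00000.
Partial sum through k=2: 62713.0.
Correction k=3: B_{6}/6! · (f^{(5)}(22) − f^{(5)}(9)) = 1/30240 · (0.00000 − 0.00000) = 0.00000.
Partial sum through k=3: 62713.0.
Correction k=4: B_{8}/8! · (f^{(7)}(22) − f^{(7)}(9)) = −1/1209600 · (0.00000 − 0.00000) = 0.00000.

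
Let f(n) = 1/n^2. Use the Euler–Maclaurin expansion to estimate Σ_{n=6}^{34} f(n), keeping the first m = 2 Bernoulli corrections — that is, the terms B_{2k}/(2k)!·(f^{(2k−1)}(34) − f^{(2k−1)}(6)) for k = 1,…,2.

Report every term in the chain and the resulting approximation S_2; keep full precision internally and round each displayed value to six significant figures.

S_2 ≈ 0.152339

∫_6^34 1/x^2 dx evaluates to 0.137255.
Endpoint term: (f(6) + f(34))/2 = (0.0277778 + 0.000865052)/2 = 0.0143214.
Running total after boundary: 0.151576.
k=1: B_{2}/(2)! × [f^{(1)}(34) − f^{(1)}(6)] = 1/12 × (-5.08854e-05 − (-0.00925926)) = 0.000767364.
Partial sum through k=1: 0.152344.
k=2: B_{4}/(4)! × [f^{(3)}(34) − f^{(3)}(6)] = −1/720 × (-5.28222e-07 − (-0.00308642)) = -4.28596e-06.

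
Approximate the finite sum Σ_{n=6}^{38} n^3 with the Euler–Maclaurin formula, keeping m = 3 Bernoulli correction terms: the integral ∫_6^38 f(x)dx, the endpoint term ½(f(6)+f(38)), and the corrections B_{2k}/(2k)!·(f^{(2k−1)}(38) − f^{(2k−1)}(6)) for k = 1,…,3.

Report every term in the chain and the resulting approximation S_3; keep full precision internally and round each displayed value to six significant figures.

∫_6^38 x^3 dx evaluates to 520960.
Boundary: ½(f(6) + f(38)) = ½(216.000 + 54872.0) = 27544.0.
Running total after boundary: 548504.
Order-1 term: 1/12 · (4332.00 − 108.000) = 352.000.
Running total after k=1: 548856.
Order-2 term: −1/720 · (6.00000 − 6.00000) = 0.00000.
Running total after k=2: 548856.
Order-3 term: 1/30240 · (0.00000 − 0.00000) = 0.00000.

S_3 ≈ 548856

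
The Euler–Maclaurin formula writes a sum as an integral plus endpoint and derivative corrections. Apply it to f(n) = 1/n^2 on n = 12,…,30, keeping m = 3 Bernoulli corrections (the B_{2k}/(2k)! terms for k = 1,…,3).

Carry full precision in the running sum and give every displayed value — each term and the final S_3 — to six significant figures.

S_3 ≈ 0.0541179

Integral: ∫_12^30 1/x^2 dx = 0.0500000.
Boundary: ½(f(12) + f(30)) = ½(0.00694444 + 0.00111111) = 0.00402778.
Integral + boundary = 0.0540278.
Correction k=1: B_{2}/2! · (f^{(1)}(30) − f^{(1)}(12)) = 1/12 · (-7.40741e-05 − (-0.00115741)) = 9.02778e-05.
Running total after k=1: 0.0541181.
Correction k=2: B_{4}/4! · (f^{(3)}(30) − f^{(3)}(12)) = −1/720 · (-9.87654e-07 − (-9.64506e-05)) = -1.32587e-07.
Running total after k=2: 0.0541179.
Correction k=3: B_{6}/6! · (f^{(5)}(30) − f^{(5)}(12)) = 1/30240 · (-3.29218e-08 − (-2.00939e-05)) = 6.63391e-10.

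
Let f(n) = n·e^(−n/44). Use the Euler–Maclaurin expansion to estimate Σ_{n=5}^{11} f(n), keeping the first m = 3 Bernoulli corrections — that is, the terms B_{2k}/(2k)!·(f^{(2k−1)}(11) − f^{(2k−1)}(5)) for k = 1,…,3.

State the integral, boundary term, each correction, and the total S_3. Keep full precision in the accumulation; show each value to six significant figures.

Integral: ∫_5^11 x·e^(−x/44) dx = 39.7099.
Boundary: ½(f(5) + f(11)) = ½(4.46291 + 8.56681) = 6.51486.
So far: 46.2248.
Correction k=1: B_{2}/2! · (f^{(1)}(11) − f^{(1)}(5)) = 1/12 · (0.584101 − 0.791153) = -0.0172543.
Partial sum through k=1: 46.2075.
Correction k=2: B_{4}/4! · (f^{(3)}(11) − f^{(3)}(5)) = −1/720 · (0.00110625 − 0.00133074) = 3.11794e-07.
Partial sum through k=2: 46.2075.
Correction k=3: B_{6}/6! · (f^{(5)}(11) − f^{(5)}(5)) = 1/30240 · (9.86982e-07 − 1.16365e-06) = -5.84229e-12.

S_3 ≈ 46.2075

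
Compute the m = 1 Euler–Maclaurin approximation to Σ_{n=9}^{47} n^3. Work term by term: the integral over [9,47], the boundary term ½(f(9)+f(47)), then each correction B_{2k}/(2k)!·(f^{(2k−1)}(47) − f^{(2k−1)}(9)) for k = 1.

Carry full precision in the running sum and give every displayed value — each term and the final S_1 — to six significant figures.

S_1 ≈ 1.27109e+06

The integral term ∫_9^47 x^3 dx = 1.21828e+06.
Boundary: ½(f(9) + f(47)) = ½(729.000 + 103823) = 52276.0.
Integral + boundary = 1.27056e+06.
Order-1 term: 1/12 · (6627.00 − 243.000) = 532.000.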